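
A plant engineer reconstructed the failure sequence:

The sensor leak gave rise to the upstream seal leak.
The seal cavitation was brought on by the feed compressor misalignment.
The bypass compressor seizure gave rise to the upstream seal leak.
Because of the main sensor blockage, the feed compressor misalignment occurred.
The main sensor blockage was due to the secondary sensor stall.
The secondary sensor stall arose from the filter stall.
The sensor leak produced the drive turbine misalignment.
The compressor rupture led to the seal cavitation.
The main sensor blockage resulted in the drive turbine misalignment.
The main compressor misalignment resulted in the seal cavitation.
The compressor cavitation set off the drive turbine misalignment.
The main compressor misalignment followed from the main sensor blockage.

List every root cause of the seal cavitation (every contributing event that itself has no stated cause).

Tracing upstream from the seal cavitation: the seal cavitation ← the feed compressor misalignment ← the main sensor blockage ← the secondary sensor stall ← the filter stall.
A separate upstream branch: the seal cavitation ← the compressor rupture.
Each of those chain origins has no stated cause.

the compressor rupture, the filter stall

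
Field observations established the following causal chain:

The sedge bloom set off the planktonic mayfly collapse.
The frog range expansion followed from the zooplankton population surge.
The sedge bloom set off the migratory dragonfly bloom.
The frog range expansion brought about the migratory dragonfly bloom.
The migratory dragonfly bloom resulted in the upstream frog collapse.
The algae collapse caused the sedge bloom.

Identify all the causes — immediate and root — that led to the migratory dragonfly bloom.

Immediate causes of the migratory dragonfly bloom: the frog range expansion, the sedge bloom.
Further upstream: the zooplankton population surge, the algae collapse.

the algae collapse, the frog range expansion, the sedge bloom, the zooplankton population surge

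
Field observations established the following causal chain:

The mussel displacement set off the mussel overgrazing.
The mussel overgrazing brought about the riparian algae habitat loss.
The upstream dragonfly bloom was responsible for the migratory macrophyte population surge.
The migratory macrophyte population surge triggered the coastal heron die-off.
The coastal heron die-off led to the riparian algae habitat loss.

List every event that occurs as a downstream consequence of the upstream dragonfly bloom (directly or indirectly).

Direct effects: the migratory macrophyte population surge.
2 steps out: the coastal heron die-off.
3 steps out: the riparian algae habitat loss.
Not reachable from it: the mussel displacement, the mussel overgrazing.

the coastal heron die-off, the migratory macrophyte population surge, the riparian algae habitat loss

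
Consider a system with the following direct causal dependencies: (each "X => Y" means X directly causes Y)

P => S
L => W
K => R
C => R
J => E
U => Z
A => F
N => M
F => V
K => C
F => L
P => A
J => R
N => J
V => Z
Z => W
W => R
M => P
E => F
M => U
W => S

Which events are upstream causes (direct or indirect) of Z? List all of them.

A, E, F, J, M, N, P, U, V

Immediate causes of Z: U, V.
Further upstream: N, J, M, P, E, A, F.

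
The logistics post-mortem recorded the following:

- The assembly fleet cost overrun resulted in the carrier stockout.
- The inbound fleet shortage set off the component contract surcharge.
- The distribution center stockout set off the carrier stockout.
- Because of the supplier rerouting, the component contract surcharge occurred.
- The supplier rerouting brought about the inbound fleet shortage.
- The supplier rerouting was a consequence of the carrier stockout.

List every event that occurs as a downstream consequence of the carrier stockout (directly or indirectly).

Direct effects: the supplier rerouting.
2 steps out: the inbound fleet shortage, the component contract surcharge.
Not reachable from it: the assembly fleet cost overrun, the distribution center stockout.

the component contract surcharge, the inbound fleet shortage, the supplier rerouting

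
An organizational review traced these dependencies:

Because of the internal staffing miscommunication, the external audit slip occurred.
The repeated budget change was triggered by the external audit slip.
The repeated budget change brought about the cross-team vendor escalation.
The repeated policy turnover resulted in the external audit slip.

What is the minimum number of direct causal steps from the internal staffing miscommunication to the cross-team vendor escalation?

Shortest chain: the internal staffing miscommunication → the external audit slip → the repeated budget change → the cross-team vendor escalation.

3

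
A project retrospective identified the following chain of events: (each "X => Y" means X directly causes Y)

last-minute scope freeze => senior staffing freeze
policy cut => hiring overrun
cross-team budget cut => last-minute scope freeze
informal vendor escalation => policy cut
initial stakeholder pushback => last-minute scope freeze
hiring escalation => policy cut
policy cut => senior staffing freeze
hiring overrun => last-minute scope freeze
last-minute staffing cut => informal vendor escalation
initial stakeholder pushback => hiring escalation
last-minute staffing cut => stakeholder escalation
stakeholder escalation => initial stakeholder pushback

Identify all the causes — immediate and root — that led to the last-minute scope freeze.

Immediate causes of the last-minute scope freeze: the initial stakeholder pushback, the hiring overrun, the cross-team budget cut.
Further upstream: the last-minute staffing cut, the stakeholder escalation, the hiring escalation, the informal vendor escalation, the policy cut.

the cross-team budget cut, the hiring escalation, the hiring overrun, the informal vendor escalation, the initial stakeholder pushback, the last-minute staffing cut, the policy cut, the stakeholder escalation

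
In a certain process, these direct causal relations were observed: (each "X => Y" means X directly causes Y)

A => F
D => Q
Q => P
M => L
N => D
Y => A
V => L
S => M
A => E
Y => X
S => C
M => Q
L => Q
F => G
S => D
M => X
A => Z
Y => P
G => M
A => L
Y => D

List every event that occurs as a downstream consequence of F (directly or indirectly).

G, L, M, P, Q, X

Direct effects: G.
2 steps out: M.
3 steps out: X, L, Q.
4 steps out: P.
Not reachable from it: S, Y, C, A, V, E, N, Z, D.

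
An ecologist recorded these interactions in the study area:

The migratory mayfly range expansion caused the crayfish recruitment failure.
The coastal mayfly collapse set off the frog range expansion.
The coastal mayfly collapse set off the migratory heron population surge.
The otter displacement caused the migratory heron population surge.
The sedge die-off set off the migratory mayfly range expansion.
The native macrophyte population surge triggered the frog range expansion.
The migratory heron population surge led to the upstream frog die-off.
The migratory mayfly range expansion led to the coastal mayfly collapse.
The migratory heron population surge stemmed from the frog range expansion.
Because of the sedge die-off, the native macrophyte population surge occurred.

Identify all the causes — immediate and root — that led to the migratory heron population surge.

Immediate causes of the migratory heron population surge: the coastal mayfly collapse, the frog range expansion, the otter displacement.
Further upstream: the sedge die-off, the migratory mayfly range expansion, the native macrophyte population surge.

the coastal mayfly collapse, the frog range expansion, the migratory mayfly range expansion, the native macrophyte population surge, the otter displacement, the sedge die-off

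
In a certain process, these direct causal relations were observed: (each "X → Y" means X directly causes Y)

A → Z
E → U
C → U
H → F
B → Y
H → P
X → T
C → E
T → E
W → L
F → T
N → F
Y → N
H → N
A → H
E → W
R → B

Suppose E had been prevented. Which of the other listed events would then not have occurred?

Downstream of E: U, W, L.
Of those, still caused via another path: U.
The remainder have no surviving cause.

L, W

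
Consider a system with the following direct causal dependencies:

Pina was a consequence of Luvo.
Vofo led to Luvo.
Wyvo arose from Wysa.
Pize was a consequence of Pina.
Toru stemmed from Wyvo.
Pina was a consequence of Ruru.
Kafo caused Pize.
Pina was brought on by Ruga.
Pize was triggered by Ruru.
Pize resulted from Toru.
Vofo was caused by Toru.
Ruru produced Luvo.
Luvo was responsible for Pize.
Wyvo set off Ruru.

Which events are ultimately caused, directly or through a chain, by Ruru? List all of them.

Direct effects: Luvo, Pina, Pize.
Not reachable from it: Wysa, Wyvo, Toru, Vofo, Ruga, Kafo.

Luvo, Pina, Pize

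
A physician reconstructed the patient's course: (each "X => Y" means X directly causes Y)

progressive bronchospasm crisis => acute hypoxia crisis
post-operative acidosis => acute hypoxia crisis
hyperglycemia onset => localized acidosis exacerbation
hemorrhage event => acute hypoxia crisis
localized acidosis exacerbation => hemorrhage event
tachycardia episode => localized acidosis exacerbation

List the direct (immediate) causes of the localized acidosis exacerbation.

the hyperglycemia onset, the tachycardia episode

the hyperglycemia onset, the tachycardia episode → the localized acidosis exacerbation with nothing further upstream stated.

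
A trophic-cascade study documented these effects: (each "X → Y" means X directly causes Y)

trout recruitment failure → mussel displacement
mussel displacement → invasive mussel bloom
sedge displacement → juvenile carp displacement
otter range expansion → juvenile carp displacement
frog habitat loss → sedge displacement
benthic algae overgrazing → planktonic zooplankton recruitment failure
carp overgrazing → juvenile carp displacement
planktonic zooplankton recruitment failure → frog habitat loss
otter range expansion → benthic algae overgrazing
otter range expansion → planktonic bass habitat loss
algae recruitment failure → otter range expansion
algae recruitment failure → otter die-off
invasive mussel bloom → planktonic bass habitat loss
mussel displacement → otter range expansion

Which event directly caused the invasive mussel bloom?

the mussel displacement

Upstream contributors include the trout recruitment failure, but only the mussel displacement feeds directly into the invasive mussel bloom.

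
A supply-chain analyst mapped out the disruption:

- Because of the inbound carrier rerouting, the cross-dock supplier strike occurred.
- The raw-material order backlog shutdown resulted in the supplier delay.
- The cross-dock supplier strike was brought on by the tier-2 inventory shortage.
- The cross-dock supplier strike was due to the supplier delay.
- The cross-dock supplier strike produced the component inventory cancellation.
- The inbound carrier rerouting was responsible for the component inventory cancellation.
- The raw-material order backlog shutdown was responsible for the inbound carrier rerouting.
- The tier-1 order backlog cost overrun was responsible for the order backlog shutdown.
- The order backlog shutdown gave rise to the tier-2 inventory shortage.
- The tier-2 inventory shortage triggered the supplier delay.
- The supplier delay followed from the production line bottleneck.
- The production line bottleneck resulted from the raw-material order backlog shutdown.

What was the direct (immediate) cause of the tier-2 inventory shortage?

Upstream contributors include the tier-1 order backlog cost overrun, but only the order backlog shutdown feeds directly into the tier-2 inventory shortage.

the order backlog shutdown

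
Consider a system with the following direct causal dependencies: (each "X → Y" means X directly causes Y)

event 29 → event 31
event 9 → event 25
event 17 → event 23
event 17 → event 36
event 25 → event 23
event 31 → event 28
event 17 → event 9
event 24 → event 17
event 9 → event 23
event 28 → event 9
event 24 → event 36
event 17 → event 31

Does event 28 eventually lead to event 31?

No

Event 28 leads to event 9, event 25, event 23; event 31 is not among them.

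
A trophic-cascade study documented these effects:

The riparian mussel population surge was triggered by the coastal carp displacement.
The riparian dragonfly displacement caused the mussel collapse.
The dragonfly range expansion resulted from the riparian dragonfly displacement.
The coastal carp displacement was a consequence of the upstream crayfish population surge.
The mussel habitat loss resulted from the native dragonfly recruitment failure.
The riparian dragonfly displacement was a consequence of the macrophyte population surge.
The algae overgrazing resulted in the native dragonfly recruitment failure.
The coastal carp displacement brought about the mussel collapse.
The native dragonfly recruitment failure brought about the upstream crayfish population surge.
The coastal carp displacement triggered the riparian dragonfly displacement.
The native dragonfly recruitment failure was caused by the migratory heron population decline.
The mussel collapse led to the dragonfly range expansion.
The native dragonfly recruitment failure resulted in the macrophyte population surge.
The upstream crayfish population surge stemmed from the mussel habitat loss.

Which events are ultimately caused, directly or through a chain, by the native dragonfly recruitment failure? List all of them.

the coastal carp displacement, the dragonfly range expansion, the macrophyte population surge, the mussel collapse, the mussel habitat loss, the riparian dragonfly displacement, the riparian mussel population surge, the upstream crayfish population surge

Direct effects: the macrophyte population surge, the mussel habitat loss, the upstream crayfish population surge.
2 steps out: the coastal carp displacement, the riparian dragonfly displacement.
3 steps out: the riparian mussel population surge, the mussel collapse, the dragonfly range expansion.
Not reachable from it: the migratory heron population decline, the algae overgrazing.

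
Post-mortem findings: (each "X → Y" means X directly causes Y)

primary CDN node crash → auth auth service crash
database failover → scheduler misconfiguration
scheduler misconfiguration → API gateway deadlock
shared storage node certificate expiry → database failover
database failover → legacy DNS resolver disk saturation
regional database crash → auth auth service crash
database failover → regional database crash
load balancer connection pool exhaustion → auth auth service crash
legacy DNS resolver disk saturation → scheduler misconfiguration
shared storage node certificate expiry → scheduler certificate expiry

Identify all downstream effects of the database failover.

the API gateway deadlock, the auth auth service crash, the legacy DNS resolver disk saturation, the regional database crash, the scheduler misconfiguration

Direct effects: the regional database crash, the legacy DNS resolver disk saturation, the scheduler misconfiguration.
2 steps out: the API gateway deadlock, the auth auth service crash.
Not reachable from it: the shared storage node certificate expiry, the scheduler certificate expiry, the load balancer connection pool exhaustion, the primary CDN node crash.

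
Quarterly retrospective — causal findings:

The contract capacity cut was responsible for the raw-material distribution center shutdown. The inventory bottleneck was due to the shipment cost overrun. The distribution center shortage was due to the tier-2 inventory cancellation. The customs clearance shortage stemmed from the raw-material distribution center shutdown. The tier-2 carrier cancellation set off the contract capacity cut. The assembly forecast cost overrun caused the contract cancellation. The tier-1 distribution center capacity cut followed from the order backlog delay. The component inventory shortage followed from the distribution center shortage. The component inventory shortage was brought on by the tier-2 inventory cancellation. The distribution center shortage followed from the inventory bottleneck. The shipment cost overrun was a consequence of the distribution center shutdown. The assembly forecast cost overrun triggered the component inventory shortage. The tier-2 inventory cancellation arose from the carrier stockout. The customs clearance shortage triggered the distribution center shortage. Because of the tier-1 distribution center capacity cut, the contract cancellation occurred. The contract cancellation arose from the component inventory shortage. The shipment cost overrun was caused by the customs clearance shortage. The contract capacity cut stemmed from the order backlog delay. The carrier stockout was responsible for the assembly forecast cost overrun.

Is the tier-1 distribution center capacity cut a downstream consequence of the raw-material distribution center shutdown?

The raw-material distribution center shutdown leads to the customs clearance shortage, the shipment cost overrun, the inventory bottleneck, the distribution center shortage, the component inventory shortage, the contract cancellation; the tier-1 distribution center capacity cut is not among them.

No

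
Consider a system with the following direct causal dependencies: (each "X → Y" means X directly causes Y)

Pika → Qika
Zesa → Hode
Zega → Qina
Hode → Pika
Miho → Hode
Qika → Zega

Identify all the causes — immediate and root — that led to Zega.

Hode, Miho, Pika, Qika, Zesa

Immediate cause of Zega: Qika.
Further upstream: Miho, Hode, Pika, Zesa.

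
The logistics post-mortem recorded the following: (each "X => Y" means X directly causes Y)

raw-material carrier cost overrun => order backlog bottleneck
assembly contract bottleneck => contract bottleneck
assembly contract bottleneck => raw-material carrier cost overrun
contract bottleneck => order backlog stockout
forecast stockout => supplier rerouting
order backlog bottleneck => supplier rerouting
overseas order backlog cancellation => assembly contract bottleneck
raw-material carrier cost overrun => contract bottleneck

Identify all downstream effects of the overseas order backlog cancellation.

the assembly contract bottleneck, the contract bottleneck, the order backlog bottleneck, the order backlog stockout, the raw-material carrier cost overrun, the supplier rerouting

Direct effects: the assembly contract bottleneck.
2 steps out: the raw-material carrier cost overrun, the contract bottleneck.
3 steps out: the order backlog bottleneck, the order backlog stockout.
4 steps out: the supplier rerouting.
Not reachable from it: the forecast stockout.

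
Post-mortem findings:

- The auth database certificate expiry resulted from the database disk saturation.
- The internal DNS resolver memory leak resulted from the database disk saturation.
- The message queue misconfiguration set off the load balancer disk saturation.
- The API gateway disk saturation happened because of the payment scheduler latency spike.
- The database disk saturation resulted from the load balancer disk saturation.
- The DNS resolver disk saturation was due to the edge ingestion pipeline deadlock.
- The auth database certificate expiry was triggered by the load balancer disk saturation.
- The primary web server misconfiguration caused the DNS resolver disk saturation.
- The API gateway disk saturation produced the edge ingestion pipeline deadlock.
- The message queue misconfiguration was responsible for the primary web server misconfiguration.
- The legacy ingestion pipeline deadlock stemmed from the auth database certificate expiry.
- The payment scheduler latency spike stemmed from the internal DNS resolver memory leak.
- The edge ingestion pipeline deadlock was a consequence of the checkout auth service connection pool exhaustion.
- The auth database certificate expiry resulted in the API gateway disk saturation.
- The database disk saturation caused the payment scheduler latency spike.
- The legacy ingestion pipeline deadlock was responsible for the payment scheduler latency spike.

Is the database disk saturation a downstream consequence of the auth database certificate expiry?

The auth database certificate expiry leads to the legacy ingestion pipeline deadlock, the payment scheduler latency spike, the API gateway disk saturation, the edge ingestion pipeline deadlock, the DNS resolver disk saturation; the database disk saturation is not among them.

No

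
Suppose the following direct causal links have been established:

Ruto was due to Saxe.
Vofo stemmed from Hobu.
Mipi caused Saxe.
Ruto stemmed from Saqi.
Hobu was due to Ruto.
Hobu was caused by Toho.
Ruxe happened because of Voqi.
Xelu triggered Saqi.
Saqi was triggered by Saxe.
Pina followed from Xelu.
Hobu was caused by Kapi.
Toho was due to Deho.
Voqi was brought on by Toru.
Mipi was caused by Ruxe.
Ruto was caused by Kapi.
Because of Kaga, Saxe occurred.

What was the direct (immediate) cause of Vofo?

Hobu

Upstream contributors include Toru, Voqi, Kaga, Ruxe, Xelu, Mipi, Saxe, Deho, Saqi, Kapi, Toho, Ruto, but only Hobu feeds directly into Vofo.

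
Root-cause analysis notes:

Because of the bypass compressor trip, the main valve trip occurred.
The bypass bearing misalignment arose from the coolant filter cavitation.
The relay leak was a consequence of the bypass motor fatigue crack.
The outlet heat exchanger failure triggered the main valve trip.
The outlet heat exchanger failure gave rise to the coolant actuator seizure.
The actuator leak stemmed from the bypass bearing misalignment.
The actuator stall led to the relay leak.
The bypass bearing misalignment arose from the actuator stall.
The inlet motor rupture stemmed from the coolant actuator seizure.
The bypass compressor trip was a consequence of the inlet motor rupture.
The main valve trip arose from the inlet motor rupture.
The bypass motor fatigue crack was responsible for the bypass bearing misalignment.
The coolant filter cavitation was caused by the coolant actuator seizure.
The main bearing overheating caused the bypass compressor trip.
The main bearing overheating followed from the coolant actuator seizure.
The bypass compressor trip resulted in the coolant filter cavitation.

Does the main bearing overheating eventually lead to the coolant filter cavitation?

There is a causal chain: the main bearing overheating → the bypass compressor trip → the coolant filter cavitation.

Yes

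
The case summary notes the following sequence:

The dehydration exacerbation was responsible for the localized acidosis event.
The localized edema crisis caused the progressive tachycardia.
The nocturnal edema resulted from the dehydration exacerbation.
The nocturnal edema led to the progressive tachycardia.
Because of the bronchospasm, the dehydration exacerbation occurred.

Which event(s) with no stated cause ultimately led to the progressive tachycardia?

Tracing upstream from the progressive tachycardia: the progressive tachycardia ← the nocturnal edema ← the dehydration exacerbation ← the bronchospasm.
A separate upstream branch: the progressive tachycardia ← the localized edema crisis.
Each of those chain origins has no stated cause.

the bronchospasm, the localized edema crisis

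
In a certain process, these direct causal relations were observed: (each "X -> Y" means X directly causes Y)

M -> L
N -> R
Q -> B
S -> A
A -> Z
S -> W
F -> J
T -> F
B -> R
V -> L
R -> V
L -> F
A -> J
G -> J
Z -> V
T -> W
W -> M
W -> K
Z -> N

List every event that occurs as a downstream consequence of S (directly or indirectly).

Direct effects: A, W.
2 steps out: Z, M, K, J.
3 steps out: N, V, L.
4 steps out: R, F.
Not reachable from it: Q, T, B, G.

A, F, J, K, L, M, N, R, V, W, Z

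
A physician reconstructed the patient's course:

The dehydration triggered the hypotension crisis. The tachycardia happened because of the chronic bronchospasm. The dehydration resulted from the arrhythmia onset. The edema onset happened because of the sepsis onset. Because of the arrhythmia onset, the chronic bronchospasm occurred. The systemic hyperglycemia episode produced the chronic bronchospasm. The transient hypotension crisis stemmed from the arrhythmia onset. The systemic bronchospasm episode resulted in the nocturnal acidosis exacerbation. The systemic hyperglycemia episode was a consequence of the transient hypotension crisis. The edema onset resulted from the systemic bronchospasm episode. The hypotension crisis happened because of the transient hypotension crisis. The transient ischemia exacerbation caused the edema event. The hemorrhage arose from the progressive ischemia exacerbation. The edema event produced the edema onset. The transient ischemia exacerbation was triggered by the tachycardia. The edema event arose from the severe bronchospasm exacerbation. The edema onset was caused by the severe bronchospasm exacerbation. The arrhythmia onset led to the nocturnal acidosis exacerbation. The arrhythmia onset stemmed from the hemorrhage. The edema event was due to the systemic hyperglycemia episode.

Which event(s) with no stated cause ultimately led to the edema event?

the progressive ischemia exacerbation, the severe bronchospasm exacerbation

Tracing upstream from the edema event: the edema event ← the systemic hyperglycemia episode ← the transient hypotension crisis ← the arrhythmia onset ← the hemorrhage ← the progressive ischemia exacerbation.
A separate upstream branch: the edema event ← the severe bronchospasm exacerbation.
Each of those chain origins has no stated cause.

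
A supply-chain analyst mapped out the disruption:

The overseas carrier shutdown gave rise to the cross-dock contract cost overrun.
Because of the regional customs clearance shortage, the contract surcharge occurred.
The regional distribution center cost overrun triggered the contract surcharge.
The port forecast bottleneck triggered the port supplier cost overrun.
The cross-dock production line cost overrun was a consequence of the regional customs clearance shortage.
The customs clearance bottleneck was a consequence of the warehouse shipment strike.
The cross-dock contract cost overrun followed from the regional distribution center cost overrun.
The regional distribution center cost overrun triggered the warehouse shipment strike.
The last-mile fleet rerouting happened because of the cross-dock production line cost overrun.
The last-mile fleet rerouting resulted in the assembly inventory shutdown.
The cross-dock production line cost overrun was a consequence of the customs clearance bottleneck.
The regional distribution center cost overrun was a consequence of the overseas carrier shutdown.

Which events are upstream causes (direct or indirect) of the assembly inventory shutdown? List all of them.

Immediate cause of the assembly inventory shutdown: the last-mile fleet rerouting.
Further upstream: the regional customs clearance shortage, the overseas carrier shutdown, the regional distribution center cost overrun, the warehouse shipment strike, the customs clearance bottleneck, the cross-dock production line cost overrun.

the cross-dock production line cost overrun, the customs clearance bottleneck, the last-mile fleet rerouting, the overseas carrier shutdown, the regional customs clearance shortage, the regional distribution center cost overrun, the warehouse shipment strike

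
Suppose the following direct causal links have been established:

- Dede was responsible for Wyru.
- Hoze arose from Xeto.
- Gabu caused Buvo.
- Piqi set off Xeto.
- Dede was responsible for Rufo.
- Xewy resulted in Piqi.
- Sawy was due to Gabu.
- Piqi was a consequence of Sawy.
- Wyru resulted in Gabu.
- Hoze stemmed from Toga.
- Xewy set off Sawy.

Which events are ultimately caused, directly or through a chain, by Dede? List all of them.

Direct effects: Wyru, Rufo.
2 steps out: Gabu.
3 steps out: Sawy, Buvo.
4 steps out: Piqi.
5 steps out: Xeto.
6 steps out: Hoze.
Not reachable from it: Xewy, Toga.

Buvo, Gabu, Hoze, Piqi, Rufo, Sawy, Wyru, Xeto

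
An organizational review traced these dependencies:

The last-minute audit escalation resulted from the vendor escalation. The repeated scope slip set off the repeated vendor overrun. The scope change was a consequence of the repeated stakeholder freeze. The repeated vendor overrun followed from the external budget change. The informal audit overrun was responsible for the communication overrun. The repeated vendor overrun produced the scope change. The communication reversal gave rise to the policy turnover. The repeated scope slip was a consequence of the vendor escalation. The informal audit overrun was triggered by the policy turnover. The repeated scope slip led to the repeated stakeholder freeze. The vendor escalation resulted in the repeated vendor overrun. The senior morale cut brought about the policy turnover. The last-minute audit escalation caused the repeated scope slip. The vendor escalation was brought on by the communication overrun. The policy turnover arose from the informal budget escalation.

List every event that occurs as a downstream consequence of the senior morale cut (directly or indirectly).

the communication overrun, the informal audit overrun, the last-minute audit escalation, the policy turnover, the repeated scope slip, the repeated stakeholder freeze, the repeated vendor overrun, the scope change, the vendor escalation

Direct effects: the policy turnover.
2 steps out: the informal audit overrun.
3 steps out: the communication overrun.
4 steps out: the vendor escalation.
5 steps out: the last-minute audit escalation, the repeated scope slip, the repeated vendor overrun.
6 steps out: the repeated stakeholder freeze, the scope change.
Not reachable from it: the communication reversal, the informal budget escalation, the external budget change.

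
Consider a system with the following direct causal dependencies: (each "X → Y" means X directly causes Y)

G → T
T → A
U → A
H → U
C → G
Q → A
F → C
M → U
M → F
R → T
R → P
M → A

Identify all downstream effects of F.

Direct effects: C.
2 steps out: G.
3 steps out: T.
4 steps out: A.
Not reachable from it: M, Q, R, P, H, U.

A, C, G, T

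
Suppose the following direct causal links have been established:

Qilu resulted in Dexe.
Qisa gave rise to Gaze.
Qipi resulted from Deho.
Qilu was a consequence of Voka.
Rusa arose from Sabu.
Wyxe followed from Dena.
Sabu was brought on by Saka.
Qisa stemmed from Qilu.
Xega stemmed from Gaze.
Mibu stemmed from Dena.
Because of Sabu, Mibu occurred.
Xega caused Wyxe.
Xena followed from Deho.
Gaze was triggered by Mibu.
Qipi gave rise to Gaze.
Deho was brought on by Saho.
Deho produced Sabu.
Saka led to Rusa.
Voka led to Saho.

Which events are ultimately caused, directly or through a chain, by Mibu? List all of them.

Gaze, Wyxe, Xega

Direct effects: Gaze.
2 steps out: Xega.
3 steps out: Wyxe.
Not reachable from it: Voka, Qilu, Dexe, Qisa, Saho, Saka, Deho, Qipi, Sabu, Dena, Xena, Rusa.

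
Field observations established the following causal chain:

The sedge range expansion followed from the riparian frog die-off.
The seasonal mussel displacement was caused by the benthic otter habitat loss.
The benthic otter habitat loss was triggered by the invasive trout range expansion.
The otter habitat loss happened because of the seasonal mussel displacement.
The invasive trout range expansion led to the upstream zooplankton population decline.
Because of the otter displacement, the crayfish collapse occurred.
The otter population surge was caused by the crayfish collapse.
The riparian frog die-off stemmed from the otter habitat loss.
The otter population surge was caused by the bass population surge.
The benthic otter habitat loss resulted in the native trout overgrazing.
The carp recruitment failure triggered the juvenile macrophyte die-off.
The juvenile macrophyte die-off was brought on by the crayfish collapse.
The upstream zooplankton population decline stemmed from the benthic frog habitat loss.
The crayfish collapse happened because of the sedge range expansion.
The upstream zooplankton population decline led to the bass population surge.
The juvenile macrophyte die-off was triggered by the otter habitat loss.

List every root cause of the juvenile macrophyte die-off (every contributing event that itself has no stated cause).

Tracing upstream from the juvenile macrophyte die-off: the juvenile macrophyte die-off ← the otter habitat loss ← the seasonal mussel displacement ← the benthic otter habitat loss ← the invasive trout range expansion.
A separate upstream branch: the juvenile macrophyte die-off ← the crayfish collapse ← the otter displacement.
A separate upstream branch: the juvenile macrophyte die-off ← the carp recruitment failure.
Each of those chain origins has no stated cause.

the carp recruitment failure, the invasive trout range expansion, the otter displacement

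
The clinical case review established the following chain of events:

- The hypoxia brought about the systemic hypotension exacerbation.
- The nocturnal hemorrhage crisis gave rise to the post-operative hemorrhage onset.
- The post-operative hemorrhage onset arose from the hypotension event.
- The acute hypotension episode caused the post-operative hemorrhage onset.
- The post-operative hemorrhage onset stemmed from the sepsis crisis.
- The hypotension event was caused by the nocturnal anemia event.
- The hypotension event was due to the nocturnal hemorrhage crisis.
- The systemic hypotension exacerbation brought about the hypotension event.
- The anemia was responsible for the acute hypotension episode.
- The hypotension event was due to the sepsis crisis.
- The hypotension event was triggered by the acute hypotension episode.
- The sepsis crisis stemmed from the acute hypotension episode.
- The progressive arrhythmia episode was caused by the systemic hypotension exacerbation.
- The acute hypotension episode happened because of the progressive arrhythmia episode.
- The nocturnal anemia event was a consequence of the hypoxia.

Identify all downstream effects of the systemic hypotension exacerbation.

Direct effects: the progressive arrhythmia episode, the hypotension event.
2 steps out: the acute hypotension episode, the post-operative hemorrhage onset.
3 steps out: the sepsis crisis.
Not reachable from it: the hypoxia, the nocturnal anemia event, the anemia, the nocturnal hemorrhage crisis.

the acute hypotension episode, the hypotension event, the post-operative hemorrhage onset, the progressive arrhythmia episode, the sepsis crisis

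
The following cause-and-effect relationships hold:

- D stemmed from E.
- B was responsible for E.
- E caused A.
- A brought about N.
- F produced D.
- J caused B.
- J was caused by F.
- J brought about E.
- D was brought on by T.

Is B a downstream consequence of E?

E leads to A, N, D; B is not among them.

No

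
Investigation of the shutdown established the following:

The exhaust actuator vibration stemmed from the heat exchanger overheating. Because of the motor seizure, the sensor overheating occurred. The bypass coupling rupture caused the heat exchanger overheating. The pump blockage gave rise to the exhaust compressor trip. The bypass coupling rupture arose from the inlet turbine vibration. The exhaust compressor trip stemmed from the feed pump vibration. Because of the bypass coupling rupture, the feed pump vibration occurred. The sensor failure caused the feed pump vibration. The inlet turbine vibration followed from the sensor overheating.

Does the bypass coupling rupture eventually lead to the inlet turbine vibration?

No

The bypass coupling rupture leads to the heat exchanger overheating, the feed pump vibration, the exhaust actuator vibration, the exhaust compressor trip; the inlet turbine vibration is not among them.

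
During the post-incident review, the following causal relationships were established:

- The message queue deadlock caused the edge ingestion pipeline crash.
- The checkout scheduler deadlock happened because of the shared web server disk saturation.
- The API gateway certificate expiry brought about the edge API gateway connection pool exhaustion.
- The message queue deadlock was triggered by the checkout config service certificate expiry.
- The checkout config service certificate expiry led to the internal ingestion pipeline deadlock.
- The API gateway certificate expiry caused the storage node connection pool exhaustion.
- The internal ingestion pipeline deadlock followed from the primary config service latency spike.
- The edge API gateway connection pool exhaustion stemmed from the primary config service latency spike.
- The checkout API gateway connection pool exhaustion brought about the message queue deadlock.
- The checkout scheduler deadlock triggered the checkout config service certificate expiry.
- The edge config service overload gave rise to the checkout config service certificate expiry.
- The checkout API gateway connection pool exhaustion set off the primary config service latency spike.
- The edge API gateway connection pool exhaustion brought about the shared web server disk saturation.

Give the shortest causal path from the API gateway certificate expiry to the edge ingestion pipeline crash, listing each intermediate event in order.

the API gateway certificate expiry → the edge API gateway connection pool exhaustion → the shared web server disk saturation → the checkout scheduler deadlock → the checkout config service certificate expiry → the message queue deadlock → the edge ingestion pipeline crash

the API gateway certificate expiry → the edge API gateway connection pool exhaustion
the edge API gateway connection pool exhaustion → the shared web server disk saturation
the shared web server disk saturation → the checkout scheduler deadlock
the checkout scheduler deadlock → the checkout config service certificate expiry
the checkout config service certificate expiry → the message queue deadlock
the message queue deadlock → the edge ingestion pipeline crash
Length: 6 steps.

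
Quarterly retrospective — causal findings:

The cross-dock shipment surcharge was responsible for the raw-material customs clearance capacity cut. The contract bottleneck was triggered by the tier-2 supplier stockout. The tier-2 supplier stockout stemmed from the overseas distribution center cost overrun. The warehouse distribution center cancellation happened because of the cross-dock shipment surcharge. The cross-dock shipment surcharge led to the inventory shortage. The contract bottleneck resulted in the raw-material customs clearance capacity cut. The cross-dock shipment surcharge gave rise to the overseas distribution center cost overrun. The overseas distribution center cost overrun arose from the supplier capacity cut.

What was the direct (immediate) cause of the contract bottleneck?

Upstream contributors include the cross-dock shipment surcharge, the overseas distribution center cost overrun, the supplier capacity cut, but only the tier-2 supplier stockout feeds directly into the contract bottleneck.

the tier-2 supplier stockout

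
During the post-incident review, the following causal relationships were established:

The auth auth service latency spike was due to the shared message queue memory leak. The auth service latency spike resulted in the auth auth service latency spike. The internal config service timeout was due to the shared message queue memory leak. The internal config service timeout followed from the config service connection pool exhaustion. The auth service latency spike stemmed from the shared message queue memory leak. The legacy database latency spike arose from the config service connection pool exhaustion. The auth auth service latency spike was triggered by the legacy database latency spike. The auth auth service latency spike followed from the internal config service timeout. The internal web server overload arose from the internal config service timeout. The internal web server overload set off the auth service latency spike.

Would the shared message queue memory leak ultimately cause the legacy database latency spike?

No

The shared message queue memory leak leads to the internal config service timeout, the internal web server overload, the auth service latency spike, the auth auth service latency spike; the legacy database latency spike is not among them.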